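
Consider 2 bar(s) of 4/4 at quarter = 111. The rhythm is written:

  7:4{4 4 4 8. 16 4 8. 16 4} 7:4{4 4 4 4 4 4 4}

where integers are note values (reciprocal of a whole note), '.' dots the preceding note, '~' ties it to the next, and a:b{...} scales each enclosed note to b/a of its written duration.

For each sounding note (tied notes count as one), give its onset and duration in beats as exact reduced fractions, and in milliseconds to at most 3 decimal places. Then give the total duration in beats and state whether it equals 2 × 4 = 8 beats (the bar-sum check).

1) 0.0ms=0b +308.88ms=4/7b
2) 308.88ms=4/7b +308.88ms=4/7b
3) 617.761ms=8/7b +308.88ms=4/7b
4) 926.641ms=12/7b +231.66ms=3/7b
5) 1158.301ms=15/7b +77.22ms=1/7b
6) 1235.521ms=16/7b +308.88ms=4/7b
7) 1544.402ms=20/7b +231.66ms=3/7b
8) 1776.062ms=23/7b +77.22ms=1/7b
9) 1853.282ms=24/7b +308.88ms=4/7b
10) 2162.162ms=4b +308.88ms=4/7b
11) 2471.042ms=32/7b +308.88ms=4/7b
12) 2779.923ms=36/7b +308.88ms=4/7b
13) 3088.803ms=40/7b +308.88ms=4/7b
14) 3397.683ms=44/7b +308.88ms=4/7b
15) 3706.564ms=48/7b +308.88ms=4/7b
16) 4015.444ms=52/7b +308.88ms=4/7b
Σ=8b of 8 (111bpm 4/4) — PASS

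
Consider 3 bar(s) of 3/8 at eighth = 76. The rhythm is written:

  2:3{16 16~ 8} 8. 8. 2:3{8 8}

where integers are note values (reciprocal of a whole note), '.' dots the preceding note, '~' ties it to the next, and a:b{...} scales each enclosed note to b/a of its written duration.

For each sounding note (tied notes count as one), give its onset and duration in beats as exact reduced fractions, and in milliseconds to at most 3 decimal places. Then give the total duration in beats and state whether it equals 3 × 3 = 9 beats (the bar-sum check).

1) 0.0ms=0b +592.105ms=3/4b
2) 592.105ms=3/4b +1776.316ms=9/4b
3) 2368.421ms=3b +1184.211ms=3/2b
4) 3552.632ms=9/2b +1184.211ms=3/2b
5) 4736.842ms=6b +1184.211ms=3/2b
6) 5921.053ms=15/2b +1184.211ms=3/2b
Σ=9b of 9 (76bpm 3/8) — PASS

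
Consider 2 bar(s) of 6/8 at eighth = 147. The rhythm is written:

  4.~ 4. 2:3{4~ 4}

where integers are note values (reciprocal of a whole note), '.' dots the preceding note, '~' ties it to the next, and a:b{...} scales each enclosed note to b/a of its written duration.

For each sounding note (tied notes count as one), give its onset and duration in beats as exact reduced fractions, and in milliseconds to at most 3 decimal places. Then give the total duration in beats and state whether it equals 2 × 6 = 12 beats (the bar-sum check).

1) 0.0ms=0b +2448.98ms=6b
2) 2448.98ms=6b +2448.98ms=6b
Σ=12b of 12 (147bpm 6/8) — PASS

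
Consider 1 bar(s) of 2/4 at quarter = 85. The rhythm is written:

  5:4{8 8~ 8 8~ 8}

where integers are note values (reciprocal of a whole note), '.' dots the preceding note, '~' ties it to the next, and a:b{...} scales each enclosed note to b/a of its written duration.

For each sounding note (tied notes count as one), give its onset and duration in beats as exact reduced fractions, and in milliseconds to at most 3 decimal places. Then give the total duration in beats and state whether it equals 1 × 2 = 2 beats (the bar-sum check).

1) 0.0ms=0b +282.353ms=2/5b
2) 282.353ms=2/5b +564.706ms=4/5b
3) 847.059ms=6/5b +564.706ms=4/5b
Σ=2b of 2 (85bpm 2/4) — PASS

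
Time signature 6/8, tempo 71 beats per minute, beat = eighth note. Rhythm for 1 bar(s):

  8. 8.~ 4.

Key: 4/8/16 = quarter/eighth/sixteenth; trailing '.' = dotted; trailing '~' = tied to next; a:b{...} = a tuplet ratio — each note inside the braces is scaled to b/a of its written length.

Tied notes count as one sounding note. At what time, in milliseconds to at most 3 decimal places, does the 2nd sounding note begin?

1. 0.0ms @ 0 + 1267.606ms (3/2)
2. 1267.606ms @ 3/2 + 3802.817ms (9/2)

note 2 onset = 3/2b = 1267.606ms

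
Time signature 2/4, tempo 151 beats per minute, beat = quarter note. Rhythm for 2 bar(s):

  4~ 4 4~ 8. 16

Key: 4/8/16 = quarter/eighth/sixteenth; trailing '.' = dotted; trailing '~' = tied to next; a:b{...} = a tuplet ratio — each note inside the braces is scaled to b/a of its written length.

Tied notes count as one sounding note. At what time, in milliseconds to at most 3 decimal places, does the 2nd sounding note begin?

note 2 onset = 2b = 794.702ms

1. 0.0ms @ 0 + 794.702ms (2)
2. 794.702ms @ 2 + 695.364ms (7/4)
3. 1490.066ms @ 15/4 + 99.338ms (1/4)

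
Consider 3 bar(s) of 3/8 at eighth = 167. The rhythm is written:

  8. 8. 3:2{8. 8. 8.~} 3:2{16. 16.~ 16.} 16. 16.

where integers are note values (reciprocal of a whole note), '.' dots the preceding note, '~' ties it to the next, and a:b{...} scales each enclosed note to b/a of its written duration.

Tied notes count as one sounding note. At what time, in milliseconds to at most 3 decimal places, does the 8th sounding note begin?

1. 0.0ms @ 0 + 538.922ms (3/2)
2. 538.922ms @ 3/2 + 538.922ms (3/2)
3. 1077.844ms @ 3 + 359.281ms (1)
4. 1437.126ms @ 4 + 359.281ms (1)
5. 1796.407ms @ 5 + 538.922ms (3/2)
6. 2335.329ms @ 13/2 + 359.281ms (1)
7. 2694.611ms @ 15/2 + 269.461ms (3/4)
8. 2964.072ms @ 33/4 + 269.461ms (3/4)

note 8 onset = 33/4b = 2964.072ms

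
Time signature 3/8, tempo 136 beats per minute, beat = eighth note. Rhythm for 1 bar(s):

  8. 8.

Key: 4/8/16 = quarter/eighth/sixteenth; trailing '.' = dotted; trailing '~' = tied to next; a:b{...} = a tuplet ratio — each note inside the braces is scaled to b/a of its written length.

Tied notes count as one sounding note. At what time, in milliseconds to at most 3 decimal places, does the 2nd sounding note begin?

note 2 onset = 3/2b = 661.765ms

1. 0.0ms @ 0 + 661.765ms (3/2)
2. 661.765ms @ 3/2 + 661.765ms (3/2)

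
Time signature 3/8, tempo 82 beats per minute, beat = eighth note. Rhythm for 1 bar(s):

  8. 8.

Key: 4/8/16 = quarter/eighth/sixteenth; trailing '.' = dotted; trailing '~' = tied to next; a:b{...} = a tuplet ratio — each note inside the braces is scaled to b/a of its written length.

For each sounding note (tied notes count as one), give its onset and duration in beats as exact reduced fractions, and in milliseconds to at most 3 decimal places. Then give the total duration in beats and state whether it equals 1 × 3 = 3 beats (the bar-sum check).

1) 0.0ms=0b +1097.561ms=3/2b
2) 1097.561ms=3/2b +1097.561ms=3/2b
Σ=3b of 3 (82bpm 3/8) — PASS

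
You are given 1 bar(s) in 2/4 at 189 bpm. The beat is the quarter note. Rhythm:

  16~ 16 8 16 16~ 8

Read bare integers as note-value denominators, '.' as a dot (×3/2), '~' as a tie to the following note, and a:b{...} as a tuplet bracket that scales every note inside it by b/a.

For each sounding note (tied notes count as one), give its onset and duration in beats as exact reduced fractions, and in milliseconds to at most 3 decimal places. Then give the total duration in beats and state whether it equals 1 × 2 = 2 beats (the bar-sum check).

1) 0.0ms=0b +158.73ms=1/2b
2) 158.73ms=1/2b +158.73ms=1/2b
3) 317.46ms=1b +79.365ms=1/4b
4) 396.825ms=5/4b +238.095ms=3/4b
Σ=2b of 2 (189bpm 2/4) — PASS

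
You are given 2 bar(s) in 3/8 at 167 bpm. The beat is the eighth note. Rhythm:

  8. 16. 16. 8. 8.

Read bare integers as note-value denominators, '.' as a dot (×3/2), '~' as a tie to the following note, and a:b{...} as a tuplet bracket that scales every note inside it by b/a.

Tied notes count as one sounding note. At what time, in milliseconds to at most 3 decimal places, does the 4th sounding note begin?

1. 0.0ms @ 0 + 538.922ms (3/2)
2. 538.922ms @ 3/2 + 269.461ms (3/4)
3. 808.383ms @ 9/4 + 269.461ms (3/4)
4. 1077.844ms @ 3 + 538.922ms (3/2)
5. 1616.766ms @ 9/2 + 538.922ms (3/2)

note 4 onset = 3b = 1077.844ms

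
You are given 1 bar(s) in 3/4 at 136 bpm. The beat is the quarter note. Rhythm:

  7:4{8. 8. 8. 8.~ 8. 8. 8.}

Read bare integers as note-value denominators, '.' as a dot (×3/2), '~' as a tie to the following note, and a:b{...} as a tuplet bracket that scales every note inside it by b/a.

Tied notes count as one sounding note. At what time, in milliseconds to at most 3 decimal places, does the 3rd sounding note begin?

note 3 onset = 6/7b = 378.151ms

1. 0.0ms @ 0 + 189.076ms (3/7)
2. 189.076ms @ 3/7 + 189.076ms (3/7)
3. 378.151ms @ 6/7 + 189.076ms (3/7)
4. 567.227ms @ 9/7 + 378.151ms (6/7)
5. 945.378ms @ 15/7 + 189.076ms (3/7)
6. 1134.454ms @ 18/7 + 189.076ms (3/7)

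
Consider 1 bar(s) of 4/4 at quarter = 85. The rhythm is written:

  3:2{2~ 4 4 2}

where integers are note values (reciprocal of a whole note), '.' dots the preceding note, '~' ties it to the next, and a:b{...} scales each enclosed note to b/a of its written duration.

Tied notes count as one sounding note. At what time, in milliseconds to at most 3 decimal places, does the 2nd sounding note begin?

1. 0.0ms @ 0 + 1411.765ms (2)
2. 1411.765ms @ 2 + 470.588ms (2/3)
3. 1882.353ms @ 8/3 + 941.176ms (4/3)

note 2 onset = 2b = 1411.765ms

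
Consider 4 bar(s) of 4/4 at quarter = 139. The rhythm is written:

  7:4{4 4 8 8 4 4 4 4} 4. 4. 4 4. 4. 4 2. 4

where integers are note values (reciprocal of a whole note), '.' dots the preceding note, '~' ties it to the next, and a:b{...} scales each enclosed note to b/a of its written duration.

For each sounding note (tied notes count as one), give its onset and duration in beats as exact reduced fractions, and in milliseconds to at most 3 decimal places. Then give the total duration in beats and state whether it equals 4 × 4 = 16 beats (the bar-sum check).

1) 0.0ms=0b +246.66ms=4/7b
2) 246.66ms=4/7b +246.66ms=4/7b
3) 493.32ms=8/7b +123.33ms=2/7b
4) 616.65ms=10/7b +123.33ms=2/7b
5) 739.979ms=12/7b +246.66ms=4/7b
6) 986.639ms=16/7b +246.66ms=4/7b
7) 1233.299ms=20/7b +246.66ms=4/7b
8) 1479.959ms=24/7b +246.66ms=4/7b
9) 1726.619ms=4b +647.482ms=3/2b
10) 2374.101ms=11/2b +647.482ms=3/2b
11) 3021.583ms=7b +431.655ms=1b
12) 3453.237ms=8b +647.482ms=3/2b
13) 4100.719ms=19/2b +647.482ms=3/2b
14) 4748.201ms=11b +431.655ms=1b
15) 5179.856ms=12b +1294.964ms=3b
16) 6474.82ms=15b +431.655ms=1b
Σ=16b of 16 (139bpm 4/4) — PASS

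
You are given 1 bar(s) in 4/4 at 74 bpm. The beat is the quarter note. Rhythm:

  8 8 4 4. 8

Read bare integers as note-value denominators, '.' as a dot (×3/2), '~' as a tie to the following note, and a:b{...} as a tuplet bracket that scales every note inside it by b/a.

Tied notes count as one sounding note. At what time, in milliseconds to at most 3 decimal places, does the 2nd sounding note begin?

note 2 onset = 1/2b = 405.405ms

1. 0.0ms @ 0 + 405.405ms (1/2)
2. 405.405ms @ 1/2 + 405.405ms (1/2)
3. 810.811ms @ 1 + 810.811ms (1)
4. 1621.622ms @ 2 + 1216.216ms (3/2)
5. 2837.838ms @ 7/2 + 405.405ms (1/2)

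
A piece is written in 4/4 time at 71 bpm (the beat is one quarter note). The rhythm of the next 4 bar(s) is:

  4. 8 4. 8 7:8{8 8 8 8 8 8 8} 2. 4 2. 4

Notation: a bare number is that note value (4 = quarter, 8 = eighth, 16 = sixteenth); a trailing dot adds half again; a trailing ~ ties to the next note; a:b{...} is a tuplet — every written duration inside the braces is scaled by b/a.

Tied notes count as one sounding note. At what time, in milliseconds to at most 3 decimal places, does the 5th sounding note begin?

note 5 onset = 4b = 3380.282ms

1. 0.0ms @ 0 + 1267.606ms (3/2)
2. 1267.606ms @ 3/2 + 422.535ms (1/2)
3. 1690.141ms @ 2 + 1267.606ms (3/2)
4. 2957.746ms @ 7/2 + 422.535ms (1/2)
5. 3380.282ms @ 4 + 482.897ms (4/7)
6. 3863.179ms @ 32/7 + 482.897ms (4/7)
7. 4346.076ms @ 36/7 + 482.897ms (4/7)
8. 4828.974ms @ 40/7 + 482.897ms (4/7)
9. 5311.871ms @ 44/7 + 482.897ms (4/7)
10. 5794.769ms @ 48/7 + 482.897ms (4/7)
11. 6277.666ms @ 52/7 + 482.897ms (4/7)
12. 6760.563ms @ 8 + 2535.211ms (3)
13. 9295.775ms @ 11 + 845.07ms (1)
14. 10140.845ms @ 12 + 2535.211ms (3)
15. 12676.056ms @ 15 + 845.07ms (1)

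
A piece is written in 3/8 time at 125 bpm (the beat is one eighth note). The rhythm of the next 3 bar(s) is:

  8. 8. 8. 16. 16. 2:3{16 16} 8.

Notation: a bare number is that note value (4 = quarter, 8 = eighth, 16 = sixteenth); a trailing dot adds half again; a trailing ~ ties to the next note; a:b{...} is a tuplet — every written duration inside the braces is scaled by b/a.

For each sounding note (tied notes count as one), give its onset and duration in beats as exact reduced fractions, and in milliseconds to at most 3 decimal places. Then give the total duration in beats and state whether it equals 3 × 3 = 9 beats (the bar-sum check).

1) 0.0ms=0b +720.0ms=3/2b
2) 720.0ms=3/2b +720.0ms=3/2b
3) 1440.0ms=3b +720.0ms=3/2b
4) 2160.0ms=9/2b +360.0ms=3/4b
5) 2520.0ms=21/4b +360.0ms=3/4b
6) 2880.0ms=6b +360.0ms=3/4b
7) 3240.0ms=27/4b +360.0ms=3/4b
8) 3600.0ms=15/2b +720.0ms=3/2b
Σ=9b of 9 (125bpm 3/8) — PASS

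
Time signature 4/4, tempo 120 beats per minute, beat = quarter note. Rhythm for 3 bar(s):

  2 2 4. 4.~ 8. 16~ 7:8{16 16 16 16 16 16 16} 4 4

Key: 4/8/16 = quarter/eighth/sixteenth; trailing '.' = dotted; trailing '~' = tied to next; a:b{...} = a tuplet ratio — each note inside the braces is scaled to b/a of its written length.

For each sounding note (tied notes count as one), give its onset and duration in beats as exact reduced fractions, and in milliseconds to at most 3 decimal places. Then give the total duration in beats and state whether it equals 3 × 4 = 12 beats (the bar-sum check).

1) 0.0ms=0b +1000.0ms=2b
2) 1000.0ms=2b +1000.0ms=2b
3) 2000.0ms=4b +750.0ms=3/2b
4) 2750.0ms=11/2b +1125.0ms=9/4b
5) 3875.0ms=31/4b +267.857ms=15/28b
6) 4142.857ms=58/7b +142.857ms=2/7b
7) 4285.714ms=60/7b +142.857ms=2/7b
8) 4428.571ms=62/7b +142.857ms=2/7b
9) 4571.429ms=64/7b +142.857ms=2/7b
10) 4714.286ms=66/7b +142.857ms=2/7b
11) 4857.143ms=68/7b +142.857ms=2/7b
12) 5000.0ms=10b +500.0ms=1b
13) 5500.0ms=11b +500.0ms=1b
Σ=12b of 12 (120bpm 4/4) — PASS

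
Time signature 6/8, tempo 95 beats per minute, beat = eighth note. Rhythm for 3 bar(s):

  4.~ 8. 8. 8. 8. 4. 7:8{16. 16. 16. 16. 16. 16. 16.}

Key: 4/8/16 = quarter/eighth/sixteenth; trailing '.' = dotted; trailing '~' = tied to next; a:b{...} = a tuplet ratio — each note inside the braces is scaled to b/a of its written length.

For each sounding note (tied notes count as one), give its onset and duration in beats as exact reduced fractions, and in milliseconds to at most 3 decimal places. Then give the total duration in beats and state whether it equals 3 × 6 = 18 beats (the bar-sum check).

1) 0.0ms=0b +2842.105ms=9/2b
2) 2842.105ms=9/2b +947.368ms=3/2b
3) 3789.474ms=6b +947.368ms=3/2b
4) 4736.842ms=15/2b +947.368ms=3/2b
5) 5684.211ms=9b +1894.737ms=3b
6) 7578.947ms=12b +541.353ms=6/7b
7) 8120.301ms=90/7b +541.353ms=6/7b
8) 8661.654ms=96/7b +541.353ms=6/7b
9) 9203.008ms=102/7b +541.353ms=6/7b
10) 9744.361ms=108/7b +541.353ms=6/7b
11) 10285.714ms=114/7b +541.353ms=6/7b
12) 10827.068ms=120/7b +541.353ms=6/7b
Σ=18b of 18 (95bpm 6/8) — PASS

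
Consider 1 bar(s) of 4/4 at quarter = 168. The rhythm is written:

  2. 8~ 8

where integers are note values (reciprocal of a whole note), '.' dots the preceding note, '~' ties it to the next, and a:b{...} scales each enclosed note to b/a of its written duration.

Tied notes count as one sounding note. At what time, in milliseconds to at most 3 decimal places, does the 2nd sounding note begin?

note 2 onset = 3b = 1071.429ms

1. 0.0ms @ 0 + 1071.429ms (3)
2. 1071.429ms @ 3 + 357.143ms (1)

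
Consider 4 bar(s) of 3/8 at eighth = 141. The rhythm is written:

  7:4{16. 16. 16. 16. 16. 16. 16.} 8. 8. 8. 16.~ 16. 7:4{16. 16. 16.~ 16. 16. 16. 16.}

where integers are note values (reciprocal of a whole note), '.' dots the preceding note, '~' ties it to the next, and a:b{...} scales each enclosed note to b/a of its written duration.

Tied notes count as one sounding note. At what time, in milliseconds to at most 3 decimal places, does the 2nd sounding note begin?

1. 0.0ms @ 0 + 182.371ms (3/7)
2. 182.371ms @ 3/7 + 182.371ms (3/7)
3. 364.742ms @ 6/7 + 182.371ms (3/7)
4. 547.112ms @ 9/7 + 182.371ms (3/7)
5. 729.483ms @ 12/7 + 182.371ms (3/7)
6. 911.854ms @ 15/7 + 182.371ms (3/7)
7. 1094.225ms @ 18/7 + 182.371ms (3/7)
8. 1276.596ms @ 3 + 638.298ms (3/2)
9. 1914.894ms @ 9/2 + 638.298ms (3/2)
10. 2553.191ms @ 6 + 638.298ms (3/2)
11. 3191.489ms @ 15/2 + 638.298ms (3/2)
12. 3829.787ms @ 9 + 182.371ms (3/7)
13. 4012.158ms @ 66/7 + 182.371ms (3/7)
14. 4194.529ms @ 69/7 + 364.742ms (6/7)
15. 4559.271ms @ 75/7 + 182.371ms (3/7)
16. 4741.641ms @ 78/7 + 182.371ms (3/7)
17. 4924.012ms @ 81/7 + 182.371ms (3/7)

note 2 onset = 3/7b = 182.371ms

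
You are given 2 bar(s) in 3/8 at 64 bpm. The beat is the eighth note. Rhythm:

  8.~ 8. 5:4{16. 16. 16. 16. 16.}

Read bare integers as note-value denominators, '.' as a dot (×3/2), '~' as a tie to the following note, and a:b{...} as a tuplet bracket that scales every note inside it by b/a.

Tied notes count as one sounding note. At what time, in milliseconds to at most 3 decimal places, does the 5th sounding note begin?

note 5 onset = 24/5b = 4500.0ms

1. 0.0ms @ 0 + 2812.5ms (3)
2. 2812.5ms @ 3 + 562.5ms (3/5)
3. 3375.0ms @ 18/5 + 562.5ms (3/5)
4. 3937.5ms @ 21/5 + 562.5ms (3/5)
5. 4500.0ms @ 24/5 + 562.5ms (3/5)
6. 5062.5ms @ 27/5 + 562.5ms (3/5)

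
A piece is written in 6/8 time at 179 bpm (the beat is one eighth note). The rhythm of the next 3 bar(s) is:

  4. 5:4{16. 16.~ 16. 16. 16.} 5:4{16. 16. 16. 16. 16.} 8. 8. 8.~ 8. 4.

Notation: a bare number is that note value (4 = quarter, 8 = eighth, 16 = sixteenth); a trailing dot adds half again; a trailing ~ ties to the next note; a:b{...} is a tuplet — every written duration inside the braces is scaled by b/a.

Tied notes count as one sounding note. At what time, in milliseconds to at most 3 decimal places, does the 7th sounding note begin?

note 7 onset = 33/5b = 2212.291ms

1. 0.0ms @ 0 + 1005.587ms (3)
2. 1005.587ms @ 3 + 201.117ms (3/5)
3. 1206.704ms @ 18/5 + 402.235ms (6/5)
4. 1608.939ms @ 24/5 + 201.117ms (3/5)
5. 1810.056ms @ 27/5 + 201.117ms (3/5)
6. 2011.173ms @ 6 + 201.117ms (3/5)
7. 2212.291ms @ 33/5 + 201.117ms (3/5)
8. 2413.408ms @ 36/5 + 201.117ms (3/5)
9. 2614.525ms @ 39/5 + 201.117ms (3/5)
10. 2815.642ms @ 42/5 + 201.117ms (3/5)
11. 3016.76ms @ 9 + 502.793ms (3/2)
12. 3519.553ms @ 21/2 + 502.793ms (3/2)
13. 4022.346ms @ 12 + 1005.587ms (3)
14. 5027.933ms @ 15 + 1005.587ms (3)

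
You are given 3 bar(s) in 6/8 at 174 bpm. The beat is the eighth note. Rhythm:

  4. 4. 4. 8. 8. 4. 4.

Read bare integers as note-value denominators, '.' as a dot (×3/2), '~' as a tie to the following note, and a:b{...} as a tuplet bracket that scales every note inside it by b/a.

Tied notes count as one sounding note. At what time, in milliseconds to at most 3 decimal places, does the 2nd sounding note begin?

1. 0.0ms @ 0 + 1034.483ms (3)
2. 1034.483ms @ 3 + 1034.483ms (3)
3. 2068.966ms @ 6 + 1034.483ms (3)
4. 3103.448ms @ 9 + 517.241ms (3/2)
5. 3620.69ms @ 21/2 + 517.241ms (3/2)
6. 4137.931ms @ 12 + 1034.483ms (3)
7. 5172.414ms @ 15 + 1034.483ms (3)

note 2 onset = 3b = 1034.483ms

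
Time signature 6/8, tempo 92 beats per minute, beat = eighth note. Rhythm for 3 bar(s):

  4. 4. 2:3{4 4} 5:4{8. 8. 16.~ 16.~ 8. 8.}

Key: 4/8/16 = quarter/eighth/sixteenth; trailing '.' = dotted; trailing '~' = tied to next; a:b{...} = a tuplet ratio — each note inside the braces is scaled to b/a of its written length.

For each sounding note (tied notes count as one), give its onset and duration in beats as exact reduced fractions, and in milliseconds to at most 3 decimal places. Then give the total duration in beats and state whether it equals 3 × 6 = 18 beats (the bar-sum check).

1) 0.0ms=0b +1956.522ms=3b
2) 1956.522ms=3b +1956.522ms=3b
3) 3913.043ms=6b +1956.522ms=3b
4) 5869.565ms=9b +1956.522ms=3b
5) 7826.087ms=12b +782.609ms=6/5b
6) 8608.696ms=66/5b +782.609ms=6/5b
7) 9391.304ms=72/5b +1565.217ms=12/5b
8) 10956.522ms=84/5b +782.609ms=6/5b
Σ=18b of 18 (92bpm 6/8) — PASS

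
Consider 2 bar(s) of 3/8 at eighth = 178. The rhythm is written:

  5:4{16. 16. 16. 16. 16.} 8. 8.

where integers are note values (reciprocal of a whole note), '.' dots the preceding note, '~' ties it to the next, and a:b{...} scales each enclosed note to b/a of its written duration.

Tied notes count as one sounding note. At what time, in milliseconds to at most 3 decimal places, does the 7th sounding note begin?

1. 0.0ms @ 0 + 202.247ms (3/5)
2. 202.247ms @ 3/5 + 202.247ms (3/5)
3. 404.494ms @ 6/5 + 202.247ms (3/5)
4. 606.742ms @ 9/5 + 202.247ms (3/5)
5. 808.989ms @ 12/5 + 202.247ms (3/5)
6. 1011.236ms @ 3 + 505.618ms (3/2)
7. 1516.854ms @ 9/2 + 505.618ms (3/2)

note 7 onset = 9/2b = 1516.854ms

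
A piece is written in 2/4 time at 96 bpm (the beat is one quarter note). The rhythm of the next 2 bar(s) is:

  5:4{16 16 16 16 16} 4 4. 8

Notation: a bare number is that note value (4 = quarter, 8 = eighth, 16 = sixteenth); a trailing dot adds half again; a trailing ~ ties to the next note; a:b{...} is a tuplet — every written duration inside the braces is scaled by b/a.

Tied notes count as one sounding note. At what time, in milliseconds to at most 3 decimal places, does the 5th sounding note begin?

note 5 onset = 4/5b = 500.0ms

1. 0.0ms @ 0 + 125.0ms (1/5)
2. 125.0ms @ 1/5 + 125.0ms (1/5)
3. 250.0ms @ 2/5 + 125.0ms (1/5)
4. 375.0ms @ 3/5 + 125.0ms (1/5)
5. 500.0ms @ 4/5 + 125.0ms (1/5)
6. 625.0ms @ 1 + 625.0ms (1)
7. 1250.0ms @ 2 + 937.5ms (3/2)
8. 2187.5ms @ 7/2 + 312.5ms (1/2)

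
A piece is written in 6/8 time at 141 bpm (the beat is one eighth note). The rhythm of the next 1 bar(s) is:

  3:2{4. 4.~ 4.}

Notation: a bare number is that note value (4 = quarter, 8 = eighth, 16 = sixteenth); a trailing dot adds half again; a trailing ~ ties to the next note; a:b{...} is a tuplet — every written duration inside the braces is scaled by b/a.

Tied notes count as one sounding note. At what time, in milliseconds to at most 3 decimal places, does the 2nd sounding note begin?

1. 0.0ms @ 0 + 851.064ms (2)
2. 851.064ms @ 2 + 1702.128ms (4)

note 2 onset = 2b = 851.064ms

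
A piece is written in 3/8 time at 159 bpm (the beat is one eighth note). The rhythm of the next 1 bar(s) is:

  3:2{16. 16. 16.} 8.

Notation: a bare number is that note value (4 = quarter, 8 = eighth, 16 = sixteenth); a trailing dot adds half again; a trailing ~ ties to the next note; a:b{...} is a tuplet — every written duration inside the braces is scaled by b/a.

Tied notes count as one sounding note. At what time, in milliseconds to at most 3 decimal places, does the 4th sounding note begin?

1. 0.0ms @ 0 + 188.679ms (1/2)
2. 188.679ms @ 1/2 + 188.679ms (1/2)
3. 377.358ms @ 1 + 188.679ms (1/2)
4. 566.038ms @ 3/2 + 566.038ms (3/2)

note 4 onset = 3/2b = 566.038ms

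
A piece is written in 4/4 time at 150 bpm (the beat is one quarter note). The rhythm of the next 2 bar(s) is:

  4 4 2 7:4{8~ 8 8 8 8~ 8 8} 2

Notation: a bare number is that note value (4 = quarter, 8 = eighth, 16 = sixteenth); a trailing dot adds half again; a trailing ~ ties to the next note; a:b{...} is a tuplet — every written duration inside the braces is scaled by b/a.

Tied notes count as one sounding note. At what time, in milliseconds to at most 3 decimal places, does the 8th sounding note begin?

1. 0.0ms @ 0 + 400.0ms (1)
2. 400.0ms @ 1 + 400.0ms (1)
3. 800.0ms @ 2 + 800.0ms (2)
4. 1600.0ms @ 4 + 228.571ms (4/7)
5. 1828.571ms @ 32/7 + 114.286ms (2/7)
6. 1942.857ms @ 34/7 + 114.286ms (2/7)
7. 2057.143ms @ 36/7 + 228.571ms (4/7)
8. 2285.714ms @ 40/7 + 114.286ms (2/7)
9. 2400.0ms @ 6 + 800.0ms (2)

note 8 onset = 40/7b = 2285.714ms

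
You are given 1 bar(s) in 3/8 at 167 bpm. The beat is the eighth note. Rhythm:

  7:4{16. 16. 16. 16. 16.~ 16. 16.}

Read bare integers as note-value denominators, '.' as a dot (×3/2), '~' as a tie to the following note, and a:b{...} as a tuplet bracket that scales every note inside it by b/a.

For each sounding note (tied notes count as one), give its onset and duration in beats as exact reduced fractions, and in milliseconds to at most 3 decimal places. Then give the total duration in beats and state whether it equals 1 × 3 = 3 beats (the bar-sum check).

1) 0.0ms=0b +153.978ms=3/7b
2) 153.978ms=3/7b +153.978ms=3/7b
3) 307.956ms=6/7b +153.978ms=3/7b
4) 461.933ms=9/7b +153.978ms=3/7b
5) 615.911ms=12/7b +307.956ms=6/7b
6) 923.867ms=18/7b +153.978ms=3/7b
Σ=3b of 3 (167bpm 3/8) — PASS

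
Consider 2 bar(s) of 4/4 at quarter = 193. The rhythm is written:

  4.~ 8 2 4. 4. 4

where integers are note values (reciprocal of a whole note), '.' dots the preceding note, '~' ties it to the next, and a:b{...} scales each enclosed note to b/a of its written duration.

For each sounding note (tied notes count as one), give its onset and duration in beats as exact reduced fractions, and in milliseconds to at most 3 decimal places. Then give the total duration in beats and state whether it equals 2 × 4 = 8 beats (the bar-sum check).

1) 0.0ms=0b +621.762ms=2b
2) 621.762ms=2b +621.762ms=2b
3) 1243.523ms=4b +466.321ms=3/2b
4) 1709.845ms=11/2b +466.321ms=3/2b
5) 2176.166ms=7b +310.881ms=1b
Σ=8b of 8 (193bpm 4/4) — PASS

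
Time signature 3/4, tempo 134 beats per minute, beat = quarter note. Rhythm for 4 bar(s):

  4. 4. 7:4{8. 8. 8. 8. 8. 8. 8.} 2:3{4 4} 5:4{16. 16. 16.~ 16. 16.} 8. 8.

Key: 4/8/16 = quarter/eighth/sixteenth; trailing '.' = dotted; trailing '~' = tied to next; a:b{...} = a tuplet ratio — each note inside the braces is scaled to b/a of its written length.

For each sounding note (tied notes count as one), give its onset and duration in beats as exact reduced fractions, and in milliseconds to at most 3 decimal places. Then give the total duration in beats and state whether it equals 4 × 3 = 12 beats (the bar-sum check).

1) 0.0ms=0b +671.642ms=3/2b
2) 671.642ms=3/2b +671.642ms=3/2b
3) 1343.284ms=3b +191.898ms=3/7b
4) 1535.181ms=24/7b +191.898ms=3/7b
5) 1727.079ms=27/7b +191.898ms=3/7b
6) 1918.977ms=30/7b +191.898ms=3/7b
7) 2110.874ms=33/7b +191.898ms=3/7b
8) 2302.772ms=36/7b +191.898ms=3/7b
9) 2494.67ms=39/7b +191.898ms=3/7b
10) 2686.567ms=6b +671.642ms=3/2b
11) 3358.209ms=15/2b +671.642ms=3/2b
12) 4029.851ms=9b +134.328ms=3/10b
13) 4164.179ms=93/10b +134.328ms=3/10b
14) 4298.507ms=48/5b +268.657ms=3/5b
15) 4567.164ms=51/5b +134.328ms=3/10b
16) 4701.493ms=21/2b +335.821ms=3/4b
17) 5037.313ms=45/4b +335.821ms=3/4b
Σ=12b of 12 (134bpm 3/4) — PASS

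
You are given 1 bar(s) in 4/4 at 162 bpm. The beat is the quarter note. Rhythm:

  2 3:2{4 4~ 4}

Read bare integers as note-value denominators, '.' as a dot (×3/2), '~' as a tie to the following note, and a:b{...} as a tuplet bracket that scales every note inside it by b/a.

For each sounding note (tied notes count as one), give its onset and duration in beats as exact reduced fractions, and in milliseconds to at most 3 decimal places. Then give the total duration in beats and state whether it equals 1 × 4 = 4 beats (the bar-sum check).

1) 0.0ms=0b +740.741ms=2b
2) 740.741ms=2b +246.914ms=2/3b
3) 987.654ms=8/3b +493.827ms=4/3b
Σ=4b of 4 (162bpm 4/4) — PASS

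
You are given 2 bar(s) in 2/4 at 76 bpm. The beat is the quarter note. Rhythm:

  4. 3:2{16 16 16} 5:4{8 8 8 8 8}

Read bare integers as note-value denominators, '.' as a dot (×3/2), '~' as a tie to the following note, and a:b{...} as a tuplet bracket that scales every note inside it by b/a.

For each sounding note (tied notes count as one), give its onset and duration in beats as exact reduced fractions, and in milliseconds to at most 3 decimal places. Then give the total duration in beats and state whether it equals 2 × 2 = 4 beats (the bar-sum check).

1) 0.0ms=0b +1184.211ms=3/2b
2) 1184.211ms=3/2b +131.579ms=1/6b
3) 1315.789ms=5/3b +131.579ms=1/6b
4) 1447.368ms=11/6b +131.579ms=1/6b
5) 1578.947ms=2b +315.789ms=2/5b
6) 1894.737ms=12/5b +315.789ms=2/5b
7) 2210.526ms=14/5b +315.789ms=2/5b
8) 2526.316ms=16/5b +315.789ms=2/5b
9) 2842.105ms=18/5b +315.789ms=2/5b
Σ=4b of 4 (76bpm 2/4) — PASS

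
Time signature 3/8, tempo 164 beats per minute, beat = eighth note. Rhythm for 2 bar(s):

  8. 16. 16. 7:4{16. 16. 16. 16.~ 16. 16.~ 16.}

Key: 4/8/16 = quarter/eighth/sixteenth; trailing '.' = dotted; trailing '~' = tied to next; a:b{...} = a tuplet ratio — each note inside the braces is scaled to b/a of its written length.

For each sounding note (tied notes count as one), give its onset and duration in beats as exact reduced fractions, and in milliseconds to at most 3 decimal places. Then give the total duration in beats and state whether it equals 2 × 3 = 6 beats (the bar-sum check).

1) 0.0ms=0b +548.78ms=3/2b
2) 548.78ms=3/2b +274.39ms=3/4b
3) 823.171ms=9/4b +274.39ms=3/4b
4) 1097.561ms=3b +156.794ms=3/7b
5) 1254.355ms=24/7b +156.794ms=3/7b
6) 1411.15ms=27/7b +156.794ms=3/7b
7) 1567.944ms=30/7b +313.589ms=6/7b
8) 1881.533ms=36/7b +313.589ms=6/7b
Σ=6b of 6 (164bpm 3/8) — PASS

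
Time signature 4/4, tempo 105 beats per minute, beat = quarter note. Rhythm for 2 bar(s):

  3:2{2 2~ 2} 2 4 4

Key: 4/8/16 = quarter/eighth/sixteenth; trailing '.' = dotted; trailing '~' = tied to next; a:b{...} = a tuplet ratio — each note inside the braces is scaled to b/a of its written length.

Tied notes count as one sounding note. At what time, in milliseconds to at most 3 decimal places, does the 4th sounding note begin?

note 4 onset = 6b = 3428.571ms

1. 0.0ms @ 0 + 761.905ms (4/3)
2. 761.905ms @ 4/3 + 1523.81ms (8/3)
3. 2285.714ms @ 4 + 1142.857ms (2)
4. 3428.571ms @ 6 + 571.429ms (1)
5. 4000.0ms @ 7 + 571.429ms (1)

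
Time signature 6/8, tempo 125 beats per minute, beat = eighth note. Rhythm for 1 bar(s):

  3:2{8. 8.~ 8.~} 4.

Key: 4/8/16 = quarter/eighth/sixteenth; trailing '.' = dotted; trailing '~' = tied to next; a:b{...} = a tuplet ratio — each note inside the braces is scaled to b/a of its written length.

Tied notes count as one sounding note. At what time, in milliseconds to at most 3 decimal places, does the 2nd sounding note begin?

1. 0.0ms @ 0 + 480.0ms (1)
2. 480.0ms @ 1 + 2400.0ms (5)

note 2 onset = 1b = 480.0ms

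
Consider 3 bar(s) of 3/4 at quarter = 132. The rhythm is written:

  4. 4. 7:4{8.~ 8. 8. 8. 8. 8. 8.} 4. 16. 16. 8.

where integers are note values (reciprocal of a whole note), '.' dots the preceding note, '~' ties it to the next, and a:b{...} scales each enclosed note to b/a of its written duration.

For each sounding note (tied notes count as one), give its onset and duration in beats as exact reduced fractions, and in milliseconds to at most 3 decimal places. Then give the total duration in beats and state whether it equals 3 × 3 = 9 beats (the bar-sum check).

1) 0.0ms=0b +681.818ms=3/2b
2) 681.818ms=3/2b +681.818ms=3/2b
3) 1363.636ms=3b +389.61ms=6/7b
4) 1753.247ms=27/7b +194.805ms=3/7b
5) 1948.052ms=30/7b +194.805ms=3/7b
6) 2142.857ms=33/7b +194.805ms=3/7b
7) 2337.662ms=36/7b +194.805ms=3/7b
8) 2532.468ms=39/7b +194.805ms=3/7b
9) 2727.273ms=6b +681.818ms=3/2b
10) 3409.091ms=15/2b +170.455ms=3/8b
11) 3579.545ms=63/8b +170.455ms=3/8b
12) 3750.0ms=33/4b +340.909ms=3/4b
Σ=9b of 9 (132bpm 3/4) — PASS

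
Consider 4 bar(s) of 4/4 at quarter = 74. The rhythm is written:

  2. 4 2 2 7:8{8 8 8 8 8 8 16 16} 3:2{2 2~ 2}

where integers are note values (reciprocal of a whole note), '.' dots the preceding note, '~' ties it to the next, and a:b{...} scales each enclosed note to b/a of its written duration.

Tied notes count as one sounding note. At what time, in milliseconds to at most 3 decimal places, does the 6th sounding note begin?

note 6 onset = 60/7b = 6949.807ms

1. 0.0ms @ 0 + 2432.432ms (3)
2. 2432.432ms @ 3 + 810.811ms (1)
3. 3243.243ms @ 4 + 1621.622ms (2)
4. 4864.865ms @ 6 + 1621.622ms (2)
5. 6486.486ms @ 8 + 463.32ms (4/7)
6. 6949.807ms @ 60/7 + 463.32ms (4/7)
7. 7413.127ms @ 64/7 + 463.32ms (4/7)
8. 7876.448ms @ 68/7 + 463.32ms (4/7)
9. 8339.768ms @ 72/7 + 463.32ms (4/7)
10. 8803.089ms @ 76/7 + 463.32ms (4/7)
11. 9266.409ms @ 80/7 + 231.66ms (2/7)
12. 9498.069ms @ 82/7 + 231.66ms (2/7)
13. 9729.73ms @ 12 + 1081.081ms (4/3)
14. 10810.811ms @ 40/3 + 2162.162ms (8/3)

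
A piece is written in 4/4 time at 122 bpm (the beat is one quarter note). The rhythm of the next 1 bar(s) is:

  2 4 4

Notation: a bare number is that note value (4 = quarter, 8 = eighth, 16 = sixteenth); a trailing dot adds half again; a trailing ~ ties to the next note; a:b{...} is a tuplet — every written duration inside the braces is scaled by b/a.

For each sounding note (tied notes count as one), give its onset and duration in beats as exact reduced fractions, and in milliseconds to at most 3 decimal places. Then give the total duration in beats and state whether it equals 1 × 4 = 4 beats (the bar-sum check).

1) 0.0ms=0b +983.607ms=2b
2) 983.607ms=2b +491.803ms=1b
3) 1475.41ms=3b +491.803ms=1b
Σ=4b of 4 (122bpm 4/4) — PASS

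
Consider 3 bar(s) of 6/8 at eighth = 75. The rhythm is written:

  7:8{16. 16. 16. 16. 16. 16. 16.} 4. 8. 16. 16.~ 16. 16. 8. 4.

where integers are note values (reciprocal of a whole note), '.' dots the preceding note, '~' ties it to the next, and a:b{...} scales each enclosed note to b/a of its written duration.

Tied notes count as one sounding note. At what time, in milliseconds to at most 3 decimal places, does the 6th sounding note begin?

1. 0.0ms @ 0 + 685.714ms (6/7)
2. 685.714ms @ 6/7 + 685.714ms (6/7)
3. 1371.429ms @ 12/7 + 685.714ms (6/7)
4. 2057.143ms @ 18/7 + 685.714ms (6/7)
5. 2742.857ms @ 24/7 + 685.714ms (6/7)
6. 3428.571ms @ 30/7 + 685.714ms (6/7)
7. 4114.286ms @ 36/7 + 685.714ms (6/7)
8. 4800.0ms @ 6 + 2400.0ms (3)
9. 7200.0ms @ 9 + 1200.0ms (3/2)
10. 8400.0ms @ 21/2 + 600.0ms (3/4)
11. 9000.0ms @ 45/4 + 1200.0ms (3/2)
12. 10200.0ms @ 51/4 + 600.0ms (3/4)
13. 10800.0ms @ 27/2 + 1200.0ms (3/2)
14. 12000.0ms @ 15 + 2400.0ms (3)

note 6 onset = 30/7b = 3428.571ms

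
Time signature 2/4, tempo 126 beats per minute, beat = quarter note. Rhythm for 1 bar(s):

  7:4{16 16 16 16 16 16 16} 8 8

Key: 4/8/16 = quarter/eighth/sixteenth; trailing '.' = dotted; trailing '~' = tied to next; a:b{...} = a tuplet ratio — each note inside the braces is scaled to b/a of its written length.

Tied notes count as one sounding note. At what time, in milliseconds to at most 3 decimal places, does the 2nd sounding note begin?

1. 0.0ms @ 0 + 68.027ms (1/7)
2. 68.027ms @ 1/7 + 68.027ms (1/7)
3. 136.054ms @ 2/7 + 68.027ms (1/7)
4. 204.082ms @ 3/7 + 68.027ms (1/7)
5. 272.109ms @ 4/7 + 68.027ms (1/7)
6. 340.136ms @ 5/7 + 68.027ms (1/7)
7. 408.163ms @ 6/7 + 68.027ms (1/7)
8. 476.19ms @ 1 + 238.095ms (1/2)
9. 714.286ms @ 3/2 + 238.095ms (1/2)

note 2 onset = 1/7b = 68.027ms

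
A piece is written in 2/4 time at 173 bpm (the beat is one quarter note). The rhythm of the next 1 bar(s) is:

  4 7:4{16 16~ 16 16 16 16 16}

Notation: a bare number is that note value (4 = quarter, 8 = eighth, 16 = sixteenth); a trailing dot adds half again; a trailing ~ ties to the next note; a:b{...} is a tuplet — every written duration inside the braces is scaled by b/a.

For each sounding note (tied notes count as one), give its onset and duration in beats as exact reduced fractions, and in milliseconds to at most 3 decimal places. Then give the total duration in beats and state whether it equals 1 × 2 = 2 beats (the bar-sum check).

1) 0.0ms=0b +346.821ms=1b
2) 346.821ms=1b +49.546ms=1/7b
3) 396.367ms=8/7b +99.092ms=2/7b
4) 495.458ms=10/7b +49.546ms=1/7b
5) 545.004ms=11/7b +49.546ms=1/7b
6) 594.55ms=12/7b +49.546ms=1/7b
7) 644.096ms=13/7b +49.546ms=1/7b
Σ=2b of 2 (173bpm 2/4) — PASS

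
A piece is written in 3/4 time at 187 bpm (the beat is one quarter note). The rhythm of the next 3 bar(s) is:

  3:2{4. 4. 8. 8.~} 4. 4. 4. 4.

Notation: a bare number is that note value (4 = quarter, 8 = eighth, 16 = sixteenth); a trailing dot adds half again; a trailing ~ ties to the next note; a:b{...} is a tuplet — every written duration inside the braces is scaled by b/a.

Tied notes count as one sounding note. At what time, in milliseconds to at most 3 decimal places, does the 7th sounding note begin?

note 7 onset = 15/2b = 2406.417ms

1. 0.0ms @ 0 + 320.856ms (1)
2. 320.856ms @ 1 + 320.856ms (1)
3. 641.711ms @ 2 + 160.428ms (1/2)
4. 802.139ms @ 5/2 + 641.711ms (2)
5. 1443.85ms @ 9/2 + 481.283ms (3/2)
6. 1925.134ms @ 6 + 481.283ms (3/2)
7. 2406.417ms @ 15/2 + 481.283ms (3/2)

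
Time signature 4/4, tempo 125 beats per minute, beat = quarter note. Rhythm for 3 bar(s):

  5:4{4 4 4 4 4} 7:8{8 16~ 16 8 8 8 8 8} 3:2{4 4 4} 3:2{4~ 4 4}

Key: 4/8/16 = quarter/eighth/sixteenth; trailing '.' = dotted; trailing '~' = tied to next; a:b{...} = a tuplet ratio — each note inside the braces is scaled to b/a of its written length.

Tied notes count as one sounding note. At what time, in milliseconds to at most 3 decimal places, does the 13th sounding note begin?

1. 0.0ms @ 0 + 384.0ms (4/5)
2. 384.0ms @ 4/5 + 384.0ms (4/5)
3. 768.0ms @ 8/5 + 384.0ms (4/5)
4. 1152.0ms @ 12/5 + 384.0ms (4/5)
5. 1536.0ms @ 16/5 + 384.0ms (4/5)
6. 1920.0ms @ 4 + 274.286ms (4/7)
7. 2194.286ms @ 32/7 + 274.286ms (4/7)
8. 2468.571ms @ 36/7 + 274.286ms (4/7)
9. 2742.857ms @ 40/7 + 274.286ms (4/7)
10. 3017.143ms @ 44/7 + 274.286ms (4/7)
11. 3291.429ms @ 48/7 + 274.286ms (4/7)
12. 3565.714ms @ 52/7 + 274.286ms (4/7)
13. 3840.0ms @ 8 + 320.0ms (2/3)
14. 4160.0ms @ 26/3 + 320.0ms (2/3)
15. 4480.0ms @ 28/3 + 320.0ms (2/3)
16. 4800.0ms @ 10 + 640.0ms (4/3)
17. 5440.0ms @ 34/3 + 320.0ms (2/3)

note 13 onset = 8b = 3840.0ms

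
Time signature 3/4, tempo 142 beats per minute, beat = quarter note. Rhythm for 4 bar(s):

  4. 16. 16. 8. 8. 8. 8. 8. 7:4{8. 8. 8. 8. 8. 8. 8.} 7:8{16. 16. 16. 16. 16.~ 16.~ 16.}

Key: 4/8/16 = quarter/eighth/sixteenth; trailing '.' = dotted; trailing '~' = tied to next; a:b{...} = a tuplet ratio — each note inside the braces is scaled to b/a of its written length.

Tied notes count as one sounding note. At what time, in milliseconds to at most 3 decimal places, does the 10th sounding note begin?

1. 0.0ms @ 0 + 633.803ms (3/2)
2. 633.803ms @ 3/2 + 158.451ms (3/8)
3. 792.254ms @ 15/8 + 158.451ms (3/8)
4. 950.704ms @ 9/4 + 316.901ms (3/4)
5. 1267.606ms @ 3 + 316.901ms (3/4)
6. 1584.507ms @ 15/4 + 316.901ms (3/4)
7. 1901.408ms @ 9/2 + 316.901ms (3/4)
8. 2218.31ms @ 21/4 + 316.901ms (3/4)
9. 2535.211ms @ 6 + 181.087ms (3/7)
10. 2716.298ms @ 45/7 + 181.087ms (3/7)
11. 2897.384ms @ 48/7 + 181.087ms (3/7)
12. 3078.471ms @ 51/7 + 181.087ms (3/7)
13. 3259.557ms @ 54/7 + 181.087ms (3/7)
14. 3440.644ms @ 57/7 + 181.087ms (3/7)
15. 3621.73ms @ 60/7 + 181.087ms (3/7)
16. 3802.817ms @ 9 + 181.087ms (3/7)
17. 3983.903ms @ 66/7 + 181.087ms (3/7)
18. 4164.99ms @ 69/7 + 181.087ms (3/7)
19. 4346.076ms @ 72/7 + 181.087ms (3/7)
20. 4527.163ms @ 75/7 + 543.26ms (9/7)

note 10 onset = 45/7b = 2716.298ms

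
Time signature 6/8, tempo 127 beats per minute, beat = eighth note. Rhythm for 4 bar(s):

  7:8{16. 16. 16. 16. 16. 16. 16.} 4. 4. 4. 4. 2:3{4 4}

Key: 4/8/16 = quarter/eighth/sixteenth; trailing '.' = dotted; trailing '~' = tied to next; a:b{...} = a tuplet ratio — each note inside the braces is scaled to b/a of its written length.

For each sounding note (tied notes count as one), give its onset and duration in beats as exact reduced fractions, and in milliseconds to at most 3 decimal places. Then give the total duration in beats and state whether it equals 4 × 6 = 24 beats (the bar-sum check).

1) 0.0ms=0b +404.949ms=6/7b
2) 404.949ms=6/7b +404.949ms=6/7b
3) 809.899ms=12/7b +404.949ms=6/7b
4) 1214.848ms=18/7b +404.949ms=6/7b
5) 1619.798ms=24/7b +404.949ms=6/7b
6) 2024.747ms=30/7b +404.949ms=6/7b
7) 2429.696ms=36/7b +404.949ms=6/7b
8) 2834.646ms=6b +1417.323ms=3b
9) 4251.969ms=9b +1417.323ms=3b
10) 5669.291ms=12b +1417.323ms=3b
11) 7086.614ms=15b +1417.323ms=3b
12) 8503.937ms=18b +1417.323ms=3b
13) 9921.26ms=21b +1417.323ms=3b
Σ=24b of 24 (127bpm 6/8) — PASS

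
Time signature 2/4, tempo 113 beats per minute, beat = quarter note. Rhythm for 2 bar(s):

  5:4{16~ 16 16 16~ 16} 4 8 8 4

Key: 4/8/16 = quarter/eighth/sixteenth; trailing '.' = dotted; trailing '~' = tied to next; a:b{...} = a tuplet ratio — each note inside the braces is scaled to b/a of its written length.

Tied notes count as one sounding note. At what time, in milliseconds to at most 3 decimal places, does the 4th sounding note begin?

note 4 onset = 1b = 530.973ms

1. 0.0ms @ 0 + 212.389ms (2/5)
2. 212.389ms @ 2/5 + 106.195ms (1/5)
3. 318.584ms @ 3/5 + 212.389ms (2/5)
4. 530.973ms @ 1 + 530.973ms (1)
5. 1061.947ms @ 2 + 265.487ms (1/2)
6. 1327.434ms @ 5/2 + 265.487ms (1/2)
7. 1592.92ms @ 3 + 530.973ms (1)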